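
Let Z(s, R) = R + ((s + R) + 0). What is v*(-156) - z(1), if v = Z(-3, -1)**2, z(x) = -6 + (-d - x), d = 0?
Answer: -3893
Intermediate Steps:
z(x) = -6 - x (z(x) = -6 + (-1*0 - x) = -6 + (0 - x) = -6 - x)
Z(s, R) = s + 2*R (Z(s, R) = R + ((R + s) + 0) = R + (R + s) = s + 2*R)
v = 25 (v = (-3 + 2*(-1))**2 = (-3 - 2)**2 = (-5)**2 = 25)
v*(-156) - z(1) = 25*(-156) - (-6 - 1*1) = -3900 - (-6 - 1) = -3900 - 1*(-7) = -3900 + 7 = -3893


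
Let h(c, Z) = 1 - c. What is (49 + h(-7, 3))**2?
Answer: 3249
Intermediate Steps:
(49 + h(-7, 3))**2 = (49 + (1 - 1*(-7)))**2 = (49 + (1 + 7))**2 = (49 + 8)**2 = 57**2 = 3249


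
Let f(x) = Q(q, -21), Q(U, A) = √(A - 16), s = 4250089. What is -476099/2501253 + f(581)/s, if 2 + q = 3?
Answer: -476099/2501253 + I*√37/4250089 ≈ -0.19034 + 1.4312e-6*I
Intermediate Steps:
q = 1 (q = -2 + 3 = 1)
Q(U, A) = √(-16 + A)
f(x) = I*√37 (f(x) = √(-16 - 21) = √(-37) = I*√37)
-476099/2501253 + f(581)/s = -476099/2501253 + (I*√37)/4250089 = -476099*1/2501253 + (I*√37)*(1/4250089) = -476099/2501253 + I*√37/4250089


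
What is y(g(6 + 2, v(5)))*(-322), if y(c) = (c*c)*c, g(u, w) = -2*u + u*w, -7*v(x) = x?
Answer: 161543168/49 ≈ 3.2968e+6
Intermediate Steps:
v(x) = -x/7
y(c) = c³ (y(c) = c²*c = c³)
y(g(6 + 2, v(5)))*(-322) = ((6 + 2)*(-2 - ⅐*5))³*(-322) = (8*(-2 - 5/7))³*(-322) = (8*(-19/7))³*(-322) = (-152/7)³*(-322) = -3511808/343*(-322) = 161543168/49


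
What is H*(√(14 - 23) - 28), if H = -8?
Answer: 224 - 24*I ≈ 224.0 - 24.0*I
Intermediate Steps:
H*(√(14 - 23) - 28) = -8*(√(14 - 23) - 28) = -8*(√(-9) - 28) = -8*(3*I - 28) = -8*(-28 + 3*I) = 224 - 24*I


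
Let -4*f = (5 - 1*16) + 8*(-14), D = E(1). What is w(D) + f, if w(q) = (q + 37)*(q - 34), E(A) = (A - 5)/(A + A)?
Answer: -4917/4 ≈ -1229.3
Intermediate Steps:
E(A) = (-5 + A)/(2*A) (E(A) = (-5 + A)/((2*A)) = (-5 + A)*(1/(2*A)) = (-5 + A)/(2*A))
D = -2 (D = (½)*(-5 + 1)/1 = (½)*1*(-4) = -2)
w(q) = (-34 + q)*(37 + q) (w(q) = (37 + q)*(-34 + q) = (-34 + q)*(37 + q))
f = 123/4 (f = -((5 - 1*16) + 8*(-14))/4 = -((5 - 16) - 112)/4 = -(-11 - 112)/4 = -¼*(-123) = 123/4 ≈ 30.750)
w(D) + f = (-1258 + (-2)² + 3*(-2)) + 123/4 = (-1258 + 4 - 6) + 123/4 = -1260 + 123/4 = -4917/4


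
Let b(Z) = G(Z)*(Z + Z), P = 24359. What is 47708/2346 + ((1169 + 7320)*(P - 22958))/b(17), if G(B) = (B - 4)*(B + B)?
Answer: 64746929/79764 ≈ 811.73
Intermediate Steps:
G(B) = 2*B*(-4 + B) (G(B) = (-4 + B)*(2*B) = 2*B*(-4 + B))
b(Z) = 4*Z²*(-4 + Z) (b(Z) = (2*Z*(-4 + Z))*(Z + Z) = (2*Z*(-4 + Z))*(2*Z) = 4*Z²*(-4 + Z))
47708/2346 + ((1169 + 7320)*(P - 22958))/b(17) = 47708/2346 + ((1169 + 7320)*(24359 - 22958))/((4*17²*(-4 + 17))) = 47708*(1/2346) + (8489*1401)/((4*289*13)) = 23854/1173 + 11893089/15028 = 23854/1173 + 11893089*(1/15028) = 23854/1173 + 914853/1156 = 64746929/79764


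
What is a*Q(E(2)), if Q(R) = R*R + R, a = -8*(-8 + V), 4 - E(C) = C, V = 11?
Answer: -144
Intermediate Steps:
E(C) = 4 - C
a = -24 (a = -8*(-8 + 11) = -8*3 = -24)
Q(R) = R + R**2 (Q(R) = R**2 + R = R + R**2)
a*Q(E(2)) = -24*(4 - 1*2)*(1 + (4 - 1*2)) = -24*(4 - 2)*(1 + (4 - 2)) = -48*(1 + 2) = -48*3 = -24*6 = -144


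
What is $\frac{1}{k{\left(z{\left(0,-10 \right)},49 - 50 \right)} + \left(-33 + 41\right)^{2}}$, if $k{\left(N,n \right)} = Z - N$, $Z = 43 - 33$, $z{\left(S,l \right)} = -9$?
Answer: $\frac{1}{83} \approx 0.012048$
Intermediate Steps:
$Z = 10$
$k{\left(N,n \right)} = 10 - N$
$\frac{1}{k{\left(z{\left(0,-10 \right)},49 - 50 \right)} + \left(-33 + 41\right)^{2}} = \frac{1}{\left(10 - -9\right) + \left(-33 + 41\right)^{2}} = \frac{1}{\left(10 + 9\right) + 8^{2}} = \frac{1}{19 + 64} = \frac{1}{83}$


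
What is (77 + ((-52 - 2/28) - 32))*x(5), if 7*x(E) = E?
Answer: -495/98 ≈ -5.0510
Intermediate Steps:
x(E) = E/7
(77 + ((-52 - 2/28) - 32))*x(5) = (77 + ((-52 - 2/28) - 32))*((1/7)*5) = (77 + ((-52 - 2*1/28) - 32))*(5/7) = (77 + ((-52 - 1/14) - 32))*(5/7) = (77 + (-729/14 - 32))*(5/7) = (77 - 1177/14)*(5/7) = -99/14*5/7 = -495/98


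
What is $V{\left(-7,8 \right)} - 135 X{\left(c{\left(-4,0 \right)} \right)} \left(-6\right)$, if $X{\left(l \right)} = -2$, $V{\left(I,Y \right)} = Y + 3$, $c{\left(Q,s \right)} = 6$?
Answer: $-1609$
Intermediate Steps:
$V{\left(I,Y \right)} = 3 + Y$
$V{\left(-7,8 \right)} - 135 X{\left(c{\left(-4,0 \right)} \right)} \left(-6\right) = \left(3 + 8\right) - 135 \left(\left(-2\right) \left(-6\right)\right) = 11 - 1620 = -1609$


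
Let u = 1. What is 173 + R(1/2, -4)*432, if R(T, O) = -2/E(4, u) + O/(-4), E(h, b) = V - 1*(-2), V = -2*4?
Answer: 749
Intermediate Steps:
V = -8
E(h, b) = -6 (E(h, b) = -8 - 1*(-2) = -8 + 2 = -6)
R(T, O) = ⅓ - O/4 (R(T, O) = -2/(-6) + O/(-4) = -2*(-⅙) + O*(-¼) = ⅓ - O/4)
173 + R(1/2, -4)*432 = 173 + (⅓ - ¼*(-4))*432 = 173 + (⅓ + 1)*432 = 173 + (4/3)*432 = 173 + 576 = 749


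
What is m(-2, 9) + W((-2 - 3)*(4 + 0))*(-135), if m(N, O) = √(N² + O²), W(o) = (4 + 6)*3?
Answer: -4050 + √85 ≈ -4040.8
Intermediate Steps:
W(o) = 30 (W(o) = 10*3 = 30)
m(-2, 9) + W((-2 - 3)*(4 + 0))*(-135) = √((-2)² + 9²) + 30*(-135) = √(4 + 81) - 4050 = √85 - 4050 = -4050 + √85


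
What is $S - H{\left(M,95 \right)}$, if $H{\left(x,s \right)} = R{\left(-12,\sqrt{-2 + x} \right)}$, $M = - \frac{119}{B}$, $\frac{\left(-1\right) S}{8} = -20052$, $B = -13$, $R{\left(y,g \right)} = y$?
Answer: $160428$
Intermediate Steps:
$S = 160416$ ($S = \left(-8\right) \left(-20052\right) = 160416$)
$M = \frac{119}{13}$ ($M = - \frac{119}{-13} = \left(-119\right) \left(- \frac{1}{13}\right) = \frac{119}{13} \approx 9.1538$)
$H{\left(x,s \right)} = -12$
$S - H{\left(M,95 \right)} = 160416 - -12 = 160416 + 12 = 160428$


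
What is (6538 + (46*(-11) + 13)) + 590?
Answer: 6635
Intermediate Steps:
(6538 + (46*(-11) + 13)) + 590 = (6538 + (-506 + 13)) + 590 = (6538 - 493) + 590 = 6045 + 590 = 6635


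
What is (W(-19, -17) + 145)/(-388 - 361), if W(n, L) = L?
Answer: -128/749 ≈ -0.17089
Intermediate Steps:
(W(-19, -17) + 145)/(-388 - 361) = (-17 + 145)/(-388 - 361) = 128/(-749) = 128*(-1/749) = -128/749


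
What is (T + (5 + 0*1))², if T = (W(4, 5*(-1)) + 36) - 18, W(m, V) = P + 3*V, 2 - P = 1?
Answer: 81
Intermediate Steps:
P = 1 (P = 2 - 1*1 = 2 - 1 = 1)
W(m, V) = 1 + 3*V
T = 4 (T = ((1 + 3*(5*(-1))) + 36) - 18 = ((1 + 3*(-5)) + 36) - 18 = ((1 - 15) + 36) - 18 = (-14 + 36) - 18 = 22 - 18 = 4)
(T + (5 + 0*1))² = (4 + (5 + 0*1))² = (4 + (5 + 0))² = (4 + 5)² = 9² = 81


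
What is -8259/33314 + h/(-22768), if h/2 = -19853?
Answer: 283681193/189623288 ≈ 1.4960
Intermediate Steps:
h = -39706 (h = 2*(-19853) = -39706)
-8259/33314 + h/(-22768) = -8259/33314 - 39706/(-22768) = -8259*1/33314 - 39706*(-1/22768) = -8259/33314 + 19853/11384 = 283681193/189623288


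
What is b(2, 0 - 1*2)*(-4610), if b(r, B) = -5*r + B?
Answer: 55320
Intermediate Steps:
b(r, B) = B - 5*r
b(2, 0 - 1*2)*(-4610) = ((0 - 1*2) - 5*2)*(-4610) = ((0 - 2) - 10)*(-4610) = (-2 - 10)*(-4610) = -12*(-4610) = 55320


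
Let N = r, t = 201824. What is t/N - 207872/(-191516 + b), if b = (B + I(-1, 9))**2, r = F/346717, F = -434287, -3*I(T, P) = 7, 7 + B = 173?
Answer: -2117198714215072/13139955869 ≈ -1.6113e+5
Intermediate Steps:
B = 166 (B = -7 + 173 = 166)
I(T, P) = -7/3 (I(T, P) = -1/3*7 = -7/3)
r = -62041/49531 (r = -434287/346717 = -434287*1/346717 = -62041/49531 ≈ -1.2526)
N = -62041/49531 ≈ -1.2526
b = 241081/9 (b = (166 - 7/3)**2 = (491/3)**2 = 241081/9 ≈ 26787.)
t/N - 207872/(-191516 + b) = 201824/(-62041/49531) - 207872/(-191516 + 241081/9) = 201824*(-49531/62041) - 207872/(-1482563/9) = -1428077792/8863 - 207872*(-9/1482563) = -1428077792/8863 + 1870848/1482563 = -2117198714215072/13139955869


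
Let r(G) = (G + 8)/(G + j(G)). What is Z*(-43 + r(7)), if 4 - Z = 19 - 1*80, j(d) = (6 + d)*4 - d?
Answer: -11105/4 ≈ -2776.3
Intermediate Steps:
j(d) = 24 + 3*d (j(d) = (24 + 4*d) - d = 24 + 3*d)
r(G) = (8 + G)/(24 + 4*G) (r(G) = (G + 8)/(G + (24 + 3*G)) = (8 + G)/(24 + 4*G))
Z = 65 (Z = 4 - (19 - 1*80) = 4 - (19 - 80) = 4 - 1*(-61) = 4 + 61 = 65)
Z*(-43 + r(7)) = 65*(-43 + (8 + 7)/(4*(6 + 7))) = 65*(-43 + (¼)*15/13) = 65*(-43 + (¼)*(1/13)*15) = 65*(-43 + 15/52) = 65*(-2221/52) = -11105/4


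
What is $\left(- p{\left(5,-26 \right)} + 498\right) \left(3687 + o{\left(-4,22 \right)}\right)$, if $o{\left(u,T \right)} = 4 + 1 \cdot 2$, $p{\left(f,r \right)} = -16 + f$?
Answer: $1879737$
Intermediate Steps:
$o{\left(u,T \right)} = 6$ ($o{\left(u,T \right)} = 4 + 2 = 6$)
$\left(- p{\left(5,-26 \right)} + 498\right) \left(3687 + o{\left(-4,22 \right)}\right) = \left(- (-16 + 5) + 498\right) \left(3687 + 6\right) = \left(\left(-1\right) \left(-11\right) + 498\right) 3693 = \left(11 + 498\right) 3693 = 509 \cdot 3693 = 1879737$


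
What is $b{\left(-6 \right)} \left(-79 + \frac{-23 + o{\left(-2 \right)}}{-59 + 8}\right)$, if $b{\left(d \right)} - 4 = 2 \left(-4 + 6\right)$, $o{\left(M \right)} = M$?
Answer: $- \frac{32032}{51} \approx -628.08$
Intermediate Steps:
$b{\left(d \right)} = 8$ ($b{\left(d \right)} = 4 + 2 \left(-4 + 6\right) = 4 + 2 \cdot 2 = 4 + 4 = 8$)
$b{\left(-6 \right)} \left(-79 + \frac{-23 + o{\left(-2 \right)}}{-59 + 8}\right) = 8 \left(-79 + \frac{-23 - 2}{-59 + 8}\right) = 8 \left(-79 - \frac{25}{-51}\right) = 8 \left(-79 - - \frac{25}{51}\right) = 8 \left(-79 + \frac{25}{51}\right) = 8 \left(- \frac{4004}{51}\right) = - \frac{32032}{51}$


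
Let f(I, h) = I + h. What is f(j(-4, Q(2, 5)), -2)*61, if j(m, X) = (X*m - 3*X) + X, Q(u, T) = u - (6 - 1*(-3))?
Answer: 2440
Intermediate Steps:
Q(u, T) = -9 + u (Q(u, T) = u - (6 + 3) = u - 1*9 = u - 9 = -9 + u)
j(m, X) = -2*X + X*m (j(m, X) = (-3*X + X*m) + X = -2*X + X*m)
f(j(-4, Q(2, 5)), -2)*61 = ((-9 + 2)*(-2 - 4) - 2)*61 = (-7*(-6) - 2)*61 = (42 - 2)*61 = 40*61 = 2440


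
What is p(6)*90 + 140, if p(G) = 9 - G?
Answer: 410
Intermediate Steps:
p(6)*90 + 140 = (9 - 1*6)*90 + 140 = (9 - 6)*90 + 140 = 3*90 + 140 = 270 + 140 = 410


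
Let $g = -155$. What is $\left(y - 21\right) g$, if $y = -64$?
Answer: $13175$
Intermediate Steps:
$\left(y - 21\right) g = \left(-64 - 21\right) \left(-155\right) = \left(-85\right) \left(-155\right) = 13175$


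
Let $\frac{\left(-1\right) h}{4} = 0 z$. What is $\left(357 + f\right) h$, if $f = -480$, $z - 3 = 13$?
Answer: $0$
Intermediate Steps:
$z = 16$ ($z = 3 + 13 = 16$)
$h = 0$ ($h = - 4 \cdot 0 \cdot 16 = \left(-4\right) 0 = 0$)
$\left(357 + f\right) h = \left(357 - 480\right) 0 = \left(-123\right) 0 = 0$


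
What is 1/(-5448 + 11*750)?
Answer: 1/2802 ≈ 0.00035689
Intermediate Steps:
1/(-5448 + 11*750) = 1/(-5448 + 8250) = 1/2802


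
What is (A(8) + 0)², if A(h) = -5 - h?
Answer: 169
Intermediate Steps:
(A(8) + 0)² = ((-5 - 1*8) + 0)² = ((-5 - 8) + 0)² = (-13 + 0)² = (-13)² = 169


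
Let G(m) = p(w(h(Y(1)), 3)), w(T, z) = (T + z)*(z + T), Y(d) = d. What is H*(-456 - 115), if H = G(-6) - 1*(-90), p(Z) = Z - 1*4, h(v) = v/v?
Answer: -58242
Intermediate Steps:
h(v) = 1
w(T, z) = (T + z)² (w(T, z) = (T + z)*(T + z) = (T + z)²)
p(Z) = -4 + Z (p(Z) = Z - 4 = -4 + Z)
G(m) = 12 (G(m) = -4 + (1 + 3)² = -4 + 4² = -4 + 16 = 12)
H = 102 (H = 12 - 1*(-90) = 12 + 90 = 102)
H*(-456 - 115) = 102*(-456 - 115) = 102*(-571) = -58242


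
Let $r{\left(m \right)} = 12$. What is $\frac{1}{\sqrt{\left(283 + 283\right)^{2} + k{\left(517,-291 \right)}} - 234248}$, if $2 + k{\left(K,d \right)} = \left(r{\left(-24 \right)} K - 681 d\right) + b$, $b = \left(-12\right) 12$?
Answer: $- \frac{234248}{54871600919} - \frac{\sqrt{524585}}{54871600919} \approx -4.2822 \cdot 10^{-6}$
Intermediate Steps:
$b = -144$
$k{\left(K,d \right)} = -146 - 681 d + 12 K$ ($k{\left(K,d \right)} = -2 - \left(144 - 12 K + 681 d\right) = -146 - 681 d + 12 K$)
$\frac{1}{\sqrt{\left(283 + 283\right)^{2} + k{\left(517,-291 \right)}} - 234248} = \frac{1}{\sqrt{\left(283 + 283\right)^{2} - -204229} - 234248} = \frac{1}{\sqrt{566^{2} + \left(-146 + 198171 + 6204\right)} - 234248} = \frac{1}{\sqrt{320356 + 204229} - 234248} = \frac{1}{\sqrt{524585} - 234248} = \frac{1}{-234248 + \sqrt{524585}}$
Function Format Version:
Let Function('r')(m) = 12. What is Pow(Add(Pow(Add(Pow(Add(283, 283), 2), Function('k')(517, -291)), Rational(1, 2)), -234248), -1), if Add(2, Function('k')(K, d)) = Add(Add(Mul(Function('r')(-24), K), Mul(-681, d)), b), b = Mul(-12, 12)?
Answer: Add(Rational(-234248, 54871600919), Mul(Rational(-1, 54871600919), Pow(524585, Rational(1, 2)))) ≈ -4.2822e-6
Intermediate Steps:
b = -144
Function('k')(K, d) = Add(-146, Mul(-681, d), Mul(12, K)) (Function('k')(K, d) = Add(-2, Add(Add(Mul(12, K), Mul(-681, d)), -144)) = Add(-2, Add(Add(Mul(-681, d), Mul(12, K)), -144)) = Add(-2, Add(-144, Mul(-681, d), Mul(12, K))) = Add(-146, Mul(-681, d), Mul(12, K)))
Pow(Add(Pow(Add(Pow(Add(283, 283), 2), Function('k')(517, -291)), Rational(1, 2)), -234248), -1) = Pow(Add(Pow(Add(Pow(Add(283, 283), 2), Add(-146, Mul(-681, -291), Mul(12, 517))), Rational(1, 2)), -234248), -1) = Pow(Add(Pow(Add(Pow(566, 2), Add(-146, 198171, 6204)), Rational(1, 2)), -234248), -1) = Pow(Add(Pow(Add(320356, 204229), Rational(1, 2)), -234248), -1) = Pow(Add(Pow(524585, Rational(1, 2)), -234248), -1) = Pow(Add(-234248, Pow(524585, Rational(1, 2))), -1)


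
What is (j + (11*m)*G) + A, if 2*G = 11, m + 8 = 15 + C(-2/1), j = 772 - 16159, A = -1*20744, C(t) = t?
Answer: -71657/2 ≈ -35829.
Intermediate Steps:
A = -20744
j = -15387
m = 5 (m = -8 + (15 - 2/1) = -8 + (15 - 2*1) = -8 + (15 - 2) = -8 + 13 = 5)
G = 11/2 (G = (½)*11 = 11/2 ≈ 5.5000)
(j + (11*m)*G) + A = (-15387 + (11*5)*(11/2)) - 20744 = (-15387 + 55*(11/2)) - 20744 = (-15387 + 605/2) - 20744 = -30169/2 - 20744 = -71657/2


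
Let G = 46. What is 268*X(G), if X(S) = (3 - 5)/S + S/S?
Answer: 5896/23 ≈ 256.35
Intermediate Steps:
X(S) = 1 - 2/S (X(S) = -2/S + 1 = 1 - 2/S)
268*X(G) = 268*((-2 + 46)/46) = 268*((1/46)*44) = 268*(22/23) = 5896/23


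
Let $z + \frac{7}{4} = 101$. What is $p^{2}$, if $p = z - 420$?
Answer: $\frac{1646089}{16} \approx 1.0288 \cdot 10^{5}$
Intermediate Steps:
$z = \frac{397}{4}$ ($z = - \frac{7}{4} + 101 = \frac{397}{4} \approx 99.25$)
$p = - \frac{1283}{4}$ ($p = \frac{397}{4} - 420 = - \frac{1283}{4} \approx -320.75$)
$p^{2} = \left(- \frac{1283}{4}\right)^{2} = \frac{1646089}{16}$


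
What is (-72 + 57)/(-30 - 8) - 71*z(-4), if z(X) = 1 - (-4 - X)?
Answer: -2683/38 ≈ -70.605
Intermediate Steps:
z(X) = 5 + X (z(X) = 1 + (4 + X) = 5 + X)
(-72 + 57)/(-30 - 8) - 71*z(-4) = (-72 + 57)/(-30 - 8) - 71*(5 - 4) = -15/(-38) - 71*1 = -15*(-1/38) - 71 = 15/38 - 71 = -2683/38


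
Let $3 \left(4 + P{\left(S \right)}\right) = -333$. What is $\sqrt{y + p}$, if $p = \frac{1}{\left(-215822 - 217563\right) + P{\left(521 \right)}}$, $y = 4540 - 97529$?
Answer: $\frac{i \sqrt{604660972515}}{2550} \approx 304.94 i$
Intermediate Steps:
$P{\left(S \right)} = -115$ ($P{\left(S \right)} = -4 + \frac{1}{3} \left(-333\right) = -4 - 111 = -115$)
$y = -92989$
$p = - \frac{1}{433500}$ ($p = \frac{1}{\left(-215822 - 217563\right) - 115} = \frac{1}{-433385 - 115} = \frac{1}{-433500} = - \frac{1}{433500} \approx -2.3068 \cdot 10^{-6}$)
$\sqrt{y + p} = \sqrt{-92989 - \frac{1}{433500}} = \sqrt{- \frac{40310731501}{433500}} = \frac{i \sqrt{604660972515}}{2550}$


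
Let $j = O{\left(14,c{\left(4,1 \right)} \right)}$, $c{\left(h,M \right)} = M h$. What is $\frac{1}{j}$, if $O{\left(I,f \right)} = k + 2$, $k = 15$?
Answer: $\frac{1}{17} \approx 0.058824$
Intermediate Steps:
$O{\left(I,f \right)} = 17$ ($O{\left(I,f \right)} = 15 + 2 = 17$)
$j = 17$
$\frac{1}{j} = \frac{1}{17}$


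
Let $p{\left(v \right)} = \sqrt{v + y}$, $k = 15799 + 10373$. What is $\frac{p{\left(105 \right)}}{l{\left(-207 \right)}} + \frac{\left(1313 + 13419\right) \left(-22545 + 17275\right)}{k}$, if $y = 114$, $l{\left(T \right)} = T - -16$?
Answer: $- \frac{19409410}{6543} - \frac{\sqrt{219}}{191} \approx -2966.5$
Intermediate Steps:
$l{\left(T \right)} = 16 + T$ ($l{\left(T \right)} = T + 16 = 16 + T$)
$k = 26172$
$p{\left(v \right)} = \sqrt{114 + v}$ ($p{\left(v \right)} = \sqrt{v + 114} = \sqrt{114 + v}$)
$\frac{p{\left(105 \right)}}{l{\left(-207 \right)}} + \frac{\left(1313 + 13419\right) \left(-22545 + 17275\right)}{k} = \frac{\sqrt{114 + 105}}{16 - 207} + \frac{\left(1313 + 13419\right) \left(-22545 + 17275\right)}{26172} = \frac{\sqrt{219}}{-191} + 14732 \left(-5270\right) \frac{1}{26172} = \sqrt{219} \left(- \frac{1}{191}\right) - \frac{19409410}{6543} = - \frac{\sqrt{219}}{191} - \frac{19409410}{6543} = - \frac{19409410}{6543} - \frac{\sqrt{219}}{191}$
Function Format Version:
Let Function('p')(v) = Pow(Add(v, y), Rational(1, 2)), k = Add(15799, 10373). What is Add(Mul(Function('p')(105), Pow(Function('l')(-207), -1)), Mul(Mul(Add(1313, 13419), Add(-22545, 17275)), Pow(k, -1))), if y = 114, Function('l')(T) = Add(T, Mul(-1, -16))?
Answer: Add(Rational(-19409410, 6543), Mul(Rational(-1, 191), Pow(219, Rational(1, 2)))) ≈ -2966.5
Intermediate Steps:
Function('l')(T) = Add(16, T) (Function('l')(T) = Add(T, 16) = Add(16, T))
k = 26172
Function('p')(v) = Pow(Add(114, v), Rational(1, 2)) (Function('p')(v) = Pow(Add(v, 114), Rational(1, 2)) = Pow(Add(114, v), Rational(1, 2)))
Add(Mul(Function('p')(105), Pow(Function('l')(-207), -1)), Mul(Mul(Add(1313, 13419), Add(-22545, 17275)), Pow(k, -1))) = Add(Mul(Pow(Add(114, 105), Rational(1, 2)), Pow(Add(16, -207), -1)), Mul(Mul(Add(1313, 13419), Add(-22545, 17275)), Pow(26172, -1))) = Add(Mul(Pow(219, Rational(1, 2)), Pow(-191, -1)), Mul(Mul(14732, -5270), Rational(1, 26172))) = Add(Mul(Pow(219, Rational(1, 2)), Rational(-1, 191)), Mul(-77637640, Rational(1, 26172))) = Add(Mul(Rational(-1, 191), Pow(219, Rational(1, 2))), Rational(-19409410, 6543)) = Add(Rational(-19409410, 6543), Mul(Rational(-1, 191), Pow(219, Rational(1, 2))))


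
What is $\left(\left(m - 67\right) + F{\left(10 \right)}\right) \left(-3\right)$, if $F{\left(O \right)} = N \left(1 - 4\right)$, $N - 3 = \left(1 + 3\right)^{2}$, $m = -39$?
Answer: $489$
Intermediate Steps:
$N = 19$ ($N = 3 + \left(1 + 3\right)^{2} = 3 + 4^{2} = 3 + 16 = 19$)
$F{\left(O \right)} = -57$ ($F{\left(O \right)} = 19 \left(1 - 4\right) = 19 \left(-3\right) = -57$)
$\left(\left(m - 67\right) + F{\left(10 \right)}\right) \left(-3\right) = \left(\left(-39 - 67\right) - 57\right) \left(-3\right) = \left(-106 - 57\right) \left(-3\right) = \left(-163\right) \left(-3\right) = 489$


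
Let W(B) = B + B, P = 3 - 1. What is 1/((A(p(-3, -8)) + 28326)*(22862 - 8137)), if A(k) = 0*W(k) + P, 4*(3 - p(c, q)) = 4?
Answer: 1/417129800 ≈ 2.3973e-9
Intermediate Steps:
p(c, q) = 2 (p(c, q) = 3 - 1/4*4 = 3 - 1 = 2)
P = 2
W(B) = 2*B
A(k) = 2 (A(k) = 0*(2*k) + 2 = 0 + 2 = 2)
1/((A(p(-3, -8)) + 28326)*(22862 - 8137)) = 1/((2 + 28326)*(22862 - 8137)) = 1/(28328*14725) = 1/417129800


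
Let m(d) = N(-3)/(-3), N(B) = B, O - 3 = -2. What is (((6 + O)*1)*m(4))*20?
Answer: 140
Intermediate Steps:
O = 1 (O = 3 - 2 = 1)
m(d) = 1 (m(d) = -3/(-3) = -3*(-1/3) = 1)
(((6 + O)*1)*m(4))*20 = (((6 + 1)*1)*1)*20 = ((7*1)*1)*20 = (7*1)*20 = 7*20 = 140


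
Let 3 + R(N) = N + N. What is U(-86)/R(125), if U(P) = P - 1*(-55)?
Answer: -31/247 ≈ -0.12551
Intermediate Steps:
U(P) = 55 + P (U(P) = P + 55 = 55 + P)
R(N) = -3 + 2*N (R(N) = -3 + (N + N) = -3 + 2*N)
U(-86)/R(125) = (55 - 86)/(-3 + 2*125) = -31/(-3 + 250) = -31/247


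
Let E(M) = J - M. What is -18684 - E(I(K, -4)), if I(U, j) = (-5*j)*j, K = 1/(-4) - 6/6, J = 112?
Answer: -18876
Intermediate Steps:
K = -5/4 (K = 1*(-¼) - 6*⅙ = -¼ - 1 = -5/4 ≈ -1.2500)
I(U, j) = -5*j²
E(M) = 112 - M
-18684 - E(I(K, -4)) = -18684 - (112 - (-5)*(-4)²) = -18684 - (112 - (-5)*16) = -18684 - (112 - 1*(-80)) = -18684 - (112 + 80) = -18684 - 1*192 = -18684 - 192 = -18876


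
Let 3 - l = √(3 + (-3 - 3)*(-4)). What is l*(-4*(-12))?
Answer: 144 - 144*√3 ≈ -105.42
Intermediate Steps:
l = 3 - 3*√3 (l = 3 - √(3 + (-3 - 3)*(-4)) = 3 - √(3 - 6*(-4)) = 3 - √(3 + 24) = 3 - √27 = 3 - 3*√3 ≈ -2.1962)
l*(-4*(-12)) = (3 - 3*√3)*(-4*(-12)) = (3 - 3*√3)*48 = 144 - 144*√3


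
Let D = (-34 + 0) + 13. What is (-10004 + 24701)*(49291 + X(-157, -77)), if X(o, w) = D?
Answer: 724121190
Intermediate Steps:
D = -21 (D = -34 + 13 = -21)
X(o, w) = -21
(-10004 + 24701)*(49291 + X(-157, -77)) = (-10004 + 24701)*(49291 - 21) = 14697*49270 = 724121190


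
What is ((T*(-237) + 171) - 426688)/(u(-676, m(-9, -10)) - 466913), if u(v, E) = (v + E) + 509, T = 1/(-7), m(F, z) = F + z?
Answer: 2985382/3269693 ≈ 0.91305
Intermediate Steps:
T = -⅐ ≈ -0.14286
u(v, E) = 509 + E + v (u(v, E) = (E + v) + 509 = 509 + E + v)
((T*(-237) + 171) - 426688)/(u(-676, m(-9, -10)) - 466913) = ((-⅐*(-237) + 171) - 426688)/((509 + (-9 - 10) - 676) - 466913) = ((237/7 + 171) - 426688)/((509 - 19 - 676) - 466913) = (1434/7 - 426688)/(-186 - 466913) = -2985382/7/(-467099) = -2985382/7*(-1/467099) = 2985382/3269693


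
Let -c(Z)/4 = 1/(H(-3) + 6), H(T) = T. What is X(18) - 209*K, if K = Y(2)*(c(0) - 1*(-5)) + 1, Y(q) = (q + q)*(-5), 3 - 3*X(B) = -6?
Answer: 45362/3 ≈ 15121.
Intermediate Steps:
X(B) = 3 (X(B) = 1 - 1/3*(-6) = 1 + 2 = 3)
Y(q) = -10*q (Y(q) = (2*q)*(-5) = -10*q)
c(Z) = -4/3 (c(Z) = -4/(-3 + 6) = -4/3)
K = -217/3 (K = (-10*2)*(-4/3 - 1*(-5)) + 1 = -20*(-4/3 + 5) + 1 = -20*11/3 + 1 = -220/3 + 1 = -217/3 ≈ -72.333)
X(18) - 209*K = 3 - 209*(-217/3) = 3 + 45353/3 = 45362/3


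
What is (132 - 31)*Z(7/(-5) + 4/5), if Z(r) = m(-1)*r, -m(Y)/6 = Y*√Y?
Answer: -1818*I/5 ≈ -363.6*I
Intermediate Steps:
m(Y) = -6*Y^(3/2) (m(Y) = -6*Y*√Y = -6*Y^(3/2))
Z(r) = 6*I*r (Z(r) = (-(-6)*I)*r = (6*I)*r = 6*I*r)
(132 - 31)*Z(7/(-5) + 4/5) = (132 - 31)*(6*I*(7/(-5) + 4/5)) = 101*(6*I*(7*(-⅕) + 4*(⅕))) = 101*(6*I*(-7/5 + ⅘)) = 101*(6*I*(-⅗)) = 101*(-18*I/5) = -1818*I/5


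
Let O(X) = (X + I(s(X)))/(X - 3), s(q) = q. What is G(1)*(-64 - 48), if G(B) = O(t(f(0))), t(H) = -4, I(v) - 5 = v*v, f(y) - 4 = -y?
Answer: 272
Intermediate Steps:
f(y) = 4 - y
I(v) = 5 + v² (I(v) = 5 + v*v = 5 + v²)
O(X) = (5 + X + X²)/(-3 + X) (O(X) = (X + (5 + X²))/(X - 3) = (5 + X + X²)/(-3 + X))
G(B) = -17/7 (G(B) = (5 - 4 + (-4)²)/(-3 - 4) = (5 - 4 + 16)/(-7) = -⅐*17 = -17/7)
G(1)*(-64 - 48) = -17*(-64 - 48)/7 = -17/7*(-112) = 272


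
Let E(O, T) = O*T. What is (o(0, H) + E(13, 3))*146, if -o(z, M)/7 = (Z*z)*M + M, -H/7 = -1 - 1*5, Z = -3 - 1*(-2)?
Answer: -37230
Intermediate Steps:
Z = -1 (Z = -3 + 2 = -1)
H = 42 (H = -7*(-1 - 1*5) = -7*(-1 - 5) = -7*(-6) = 42)
o(z, M) = -7*M + 7*M*z (o(z, M) = -7*((-z)*M + M) = -7*(-M*z + M) = -7*(M - M*z) = -7*M + 7*M*z)
(o(0, H) + E(13, 3))*146 = (7*42*(-1 + 0) + 13*3)*146 = (7*42*(-1) + 39)*146 = (-294 + 39)*146 = -255*146 = -37230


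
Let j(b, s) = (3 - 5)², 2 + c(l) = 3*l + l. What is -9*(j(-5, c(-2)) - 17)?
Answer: 117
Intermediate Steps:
c(l) = -2 + 4*l (c(l) = -2 + (3*l + l) = -2 + 4*l)
j(b, s) = 4 (j(b, s) = (-2)² = 4)
-9*(j(-5, c(-2)) - 17) = -9*(4 - 17) = -9*(-13) = 117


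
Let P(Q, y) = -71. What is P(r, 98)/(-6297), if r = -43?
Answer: 71/6297 ≈ 0.011275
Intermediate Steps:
P(r, 98)/(-6297) = -71/(-6297) = -71*(-1/6297) = 71/6297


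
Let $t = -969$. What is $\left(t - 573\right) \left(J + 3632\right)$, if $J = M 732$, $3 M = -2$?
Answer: $-4848048$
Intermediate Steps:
$M = - \frac{2}{3}$ ($M = \frac{1}{3} \left(-2\right) = - \frac{2}{3} \approx -0.66667$)
$J = -488$ ($J = \left(- \frac{2}{3}\right) 732 = -488$)
$\left(t - 573\right) \left(J + 3632\right) = \left(-969 - 573\right) \left(-488 + 3632\right) = \left(-1542\right) 3144 = -4848048$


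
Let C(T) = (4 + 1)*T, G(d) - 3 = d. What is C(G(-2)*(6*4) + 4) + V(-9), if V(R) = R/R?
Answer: 141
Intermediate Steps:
G(d) = 3 + d
V(R) = 1
C(T) = 5*T
C(G(-2)*(6*4) + 4) + V(-9) = 5*((3 - 2)*(6*4) + 4) + 1 = 5*(1*24 + 4) + 1 = 5*(24 + 4) + 1 = 5*28 + 1 = 140 + 1 = 141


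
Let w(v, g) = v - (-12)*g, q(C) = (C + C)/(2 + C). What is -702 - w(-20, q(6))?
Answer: -700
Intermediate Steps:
q(C) = 2*C/(2 + C) (q(C) = (2*C)/(2 + C) = 2*C/(2 + C))
w(v, g) = v + 12*g
-702 - w(-20, q(6)) = -702 - (-20 + 12*(2*6/(2 + 6))) = -702 - (-20 + 12*(2*6/8)) = -702 - (-20 + 12*(2*6*(1/8))) = -702 - (-20 + 12*(3/2)) = -702 - (-20 + 18) = -702 - 1*(-2) = -702 + 2 = -700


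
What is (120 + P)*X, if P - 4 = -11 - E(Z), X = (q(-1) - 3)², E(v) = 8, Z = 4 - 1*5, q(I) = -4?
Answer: 5145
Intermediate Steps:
Z = -1 (Z = 4 - 5 = -1)
X = 49 (X = (-4 - 3)² = (-7)² = 49)
P = -15 (P = 4 + (-11 - 1*8) = 4 + (-11 - 8) = 4 - 19 = -15)
(120 + P)*X = (120 - 15)*49 = 105*49 = 5145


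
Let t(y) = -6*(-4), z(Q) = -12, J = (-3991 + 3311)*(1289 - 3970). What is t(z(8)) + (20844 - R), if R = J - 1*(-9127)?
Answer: -1811339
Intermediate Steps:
J = 1823080 (J = -680*(-2681) = 1823080)
t(y) = 24
R = 1832207 (R = 1823080 - 1*(-9127) = 1823080 + 9127 = 1832207)
t(z(8)) + (20844 - R) = 24 + (20844 - 1*1832207) = 24 + (20844 - 1832207) = 24 - 1811363 = -1811339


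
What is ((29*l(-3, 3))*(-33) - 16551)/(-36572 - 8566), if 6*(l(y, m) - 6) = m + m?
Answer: 3875/7523 ≈ 0.51509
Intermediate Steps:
l(y, m) = 6 + m/3 (l(y, m) = 6 + (m + m)/6 = 6 + (2*m)/6 = 6 + m/3)
((29*l(-3, 3))*(-33) - 16551)/(-36572 - 8566) = ((29*(6 + (⅓)*3))*(-33) - 16551)/(-36572 - 8566) = ((29*(6 + 1))*(-33) - 16551)/(-45138) = ((29*7)*(-33) - 16551)*(-1/45138) = (203*(-33) - 16551)*(-1/45138) = (-6699 - 16551)*(-1/45138) = -23250*(-1/45138) = 3875/7523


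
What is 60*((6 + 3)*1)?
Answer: 540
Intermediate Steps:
60*((6 + 3)*1) = 60*(9*1) = 60*9 = 540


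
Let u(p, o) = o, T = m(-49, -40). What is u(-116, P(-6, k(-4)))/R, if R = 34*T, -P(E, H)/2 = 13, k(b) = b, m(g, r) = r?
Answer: 13/680 ≈ 0.019118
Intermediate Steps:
T = -40
P(E, H) = -26 (P(E, H) = -2*13 = -26)
R = -1360 (R = 34*(-40) = -1360)
u(-116, P(-6, k(-4)))/R = -26/(-1360) = -26*(-1/1360) = 13/680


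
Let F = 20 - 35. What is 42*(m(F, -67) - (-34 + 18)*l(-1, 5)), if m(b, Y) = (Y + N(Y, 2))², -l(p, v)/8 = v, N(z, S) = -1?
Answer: 167328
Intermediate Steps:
l(p, v) = -8*v
F = -15
m(b, Y) = (-1 + Y)² (m(b, Y) = (Y - 1)² = (-1 + Y)²)
42*(m(F, -67) - (-34 + 18)*l(-1, 5)) = 42*((-1 - 67)² - (-34 + 18)*(-8*5)) = 42*((-68)² - (-16)*(-40)) = 42*(4624 - 1*640) = 42*(4624 - 640) = 42*3984 = 167328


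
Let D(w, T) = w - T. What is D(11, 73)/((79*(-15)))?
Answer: 62/1185 ≈ 0.052321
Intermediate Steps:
D(11, 73)/((79*(-15))) = (11 - 1*73)/((79*(-15))) = (11 - 73)/(-1185) = -62*(-1/1185) = 62/1185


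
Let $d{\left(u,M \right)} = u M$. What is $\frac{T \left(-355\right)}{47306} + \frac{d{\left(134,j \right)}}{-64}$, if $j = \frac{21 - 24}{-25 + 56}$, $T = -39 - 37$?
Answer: $\frac{585043}{756896} \approx 0.77295$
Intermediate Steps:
$T = -76$
$j = - \frac{3}{31} \approx -0.096774$
$d{\left(u,M \right)} = M u$
$\frac{T \left(-355\right)}{47306} + \frac{d{\left(134,j \right)}}{-64} = \frac{\left(-76\right) \left(-355\right)}{47306} + \frac{\left(- \frac{3}{31}\right) 134}{-64} = 26980 \cdot \frac{1}{47306} - - \frac{201}{992} = \frac{13490}{23653} + \frac{201}{992} = \frac{585043}{756896}$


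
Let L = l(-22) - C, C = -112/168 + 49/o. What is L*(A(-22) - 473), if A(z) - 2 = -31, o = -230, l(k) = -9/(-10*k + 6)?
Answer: -16436986/38985 ≈ -421.62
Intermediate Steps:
l(k) = -9/(6 - 10*k)
A(z) = -29 (A(z) = 2 - 31 = -29)
C = -607/690 (C = -112/168 + 49/(-230) = -112*1/168 + 49*(-1/230) = -⅔ - 49/230 = -607/690 ≈ -0.87971)
L = 32743/38985 (L = 9/(2*(-3 + 5*(-22))) - 1*(-607/690) = 9/(2*(-3 - 110)) + 607/690 = (9/2)/(-113) + 607/690 = (9/2)*(-1/113) + 607/690 = -9/226 + 607/690 = 32743/38985 ≈ 0.83989)
L*(A(-22) - 473) = 32743*(-29 - 473)/38985 = (32743/38985)*(-502) = -16436986/38985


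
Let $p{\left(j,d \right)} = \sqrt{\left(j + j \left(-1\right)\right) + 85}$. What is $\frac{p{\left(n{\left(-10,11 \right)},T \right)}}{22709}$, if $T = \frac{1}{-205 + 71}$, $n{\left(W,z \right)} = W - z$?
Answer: $\frac{\sqrt{85}}{22709} \approx 0.00040599$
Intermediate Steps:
$T = - \frac{1}{134}$ ($T = \frac{1}{-134} = - \frac{1}{134} \approx -0.0074627$)
$p{\left(j,d \right)} = \sqrt{85}$ ($p{\left(j,d \right)} = \sqrt{\left(j - j\right) + 85} = \sqrt{0 + 85} = \sqrt{85}$)
$\frac{p{\left(n{\left(-10,11 \right)},T \right)}}{22709} = \frac{\sqrt{85}}{22709}$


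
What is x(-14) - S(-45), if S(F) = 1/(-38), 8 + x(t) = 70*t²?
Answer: 521057/38 ≈ 13712.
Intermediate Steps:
x(t) = -8 + 70*t²
S(F) = -1/38
x(-14) - S(-45) = (-8 + 70*(-14)²) - 1*(-1/38) = (-8 + 70*196) + 1/38 = (-8 + 13720) + 1/38 = 13712 + 1/38 = 521057/38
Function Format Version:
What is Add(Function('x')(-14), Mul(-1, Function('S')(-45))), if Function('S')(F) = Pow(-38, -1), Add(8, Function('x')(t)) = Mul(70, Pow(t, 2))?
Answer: Rational(521057, 38) ≈ 13712.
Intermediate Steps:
Function('x')(t) = Add(-8, Mul(70, Pow(t, 2)))
Function('S')(F) = Rational(-1, 38)
Add(Function('x')(-14), Mul(-1, Function('S')(-45))) = Add(Add(-8, Mul(70, Pow(-14, 2))), Mul(-1, Rational(-1, 38))) = Add(Add(-8, Mul(70, 196)), Rational(1, 38)) = Add(Add(-8, 13720), Rational(1, 38)) = Add(13712, Rational(1, 38)) = Rational(521057, 38)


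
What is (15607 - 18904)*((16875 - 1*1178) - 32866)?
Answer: 56606193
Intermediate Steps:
(15607 - 18904)*((16875 - 1*1178) - 32866) = -3297*((16875 - 1178) - 32866) = -3297*(15697 - 32866) = -3297*(-17169) = 56606193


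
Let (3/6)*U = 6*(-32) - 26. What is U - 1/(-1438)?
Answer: -626967/1438 ≈ -436.00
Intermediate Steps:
U = -436 (U = 2*(6*(-32) - 26) = 2*(-192 - 26) = 2*(-218) = -436)
U - 1/(-1438) = -436 - 1/(-1438) = -436 - 1*(-1/1438) = -436 + 1/1438 = -626967/1438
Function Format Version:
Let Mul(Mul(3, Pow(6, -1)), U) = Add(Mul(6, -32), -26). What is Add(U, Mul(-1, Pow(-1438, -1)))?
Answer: Rational(-626967, 1438) ≈ -436.00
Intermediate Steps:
U = -436 (U = Mul(2, Add(Mul(6, -32), -26)) = Mul(2, Add(-192, -26)) = Mul(2, -218) = -436)
Add(U, Mul(-1, Pow(-1438, -1))) = Add(-436, Mul(-1, Pow(-1438, -1))) = Add(-436, Mul(-1, Rational(-1, 1438))) = Add(-436, Rational(1, 1438)) = Rational(-626967, 1438)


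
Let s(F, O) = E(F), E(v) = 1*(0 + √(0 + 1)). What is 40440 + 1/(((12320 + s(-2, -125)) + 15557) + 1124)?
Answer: 1172840881/29002 ≈ 40440.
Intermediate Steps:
E(v) = 1 (E(v) = 1*(0 + √1) = 1*(0 + 1) = 1*1 = 1)
s(F, O) = 1
40440 + 1/(((12320 + s(-2, -125)) + 15557) + 1124) = 40440 + 1/(((12320 + 1) + 15557) + 1124) = 40440 + 1/((12321 + 15557) + 1124) = 40440 + 1/(27878 + 1124) = 40440 + 1/29002 = 1172840881/29002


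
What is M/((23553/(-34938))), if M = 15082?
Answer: -58548324/2617 ≈ -22372.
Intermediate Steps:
M/((23553/(-34938))) = 15082/((23553/(-34938))) = 15082/((23553*(-1/34938))) = 15082/(-2617/3882) = 15082*(-3882/2617) = -58548324/2617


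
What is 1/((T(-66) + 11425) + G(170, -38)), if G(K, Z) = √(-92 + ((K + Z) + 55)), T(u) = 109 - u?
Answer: 2320/26911981 - √95/134559905 ≈ 8.6135e-5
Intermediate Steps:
G(K, Z) = √(-37 + K + Z) (G(K, Z) = √(-92 + (55 + K + Z)) = √(-37 + K + Z))
1/((T(-66) + 11425) + G(170, -38)) = 1/(((109 - 1*(-66)) + 11425) + √(-37 + 170 - 38)) = 1/(((109 + 66) + 11425) + √95) = 1/((175 + 11425) + √95) = 1/(11600 + √95)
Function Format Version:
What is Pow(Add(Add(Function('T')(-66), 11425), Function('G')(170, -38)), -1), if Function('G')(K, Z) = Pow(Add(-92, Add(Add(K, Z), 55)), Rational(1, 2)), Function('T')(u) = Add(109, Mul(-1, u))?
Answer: Add(Rational(2320, 26911981), Mul(Rational(-1, 134559905), Pow(95, Rational(1, 2)))) ≈ 8.6135e-5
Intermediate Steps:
Function('G')(K, Z) = Pow(Add(-37, K, Z), Rational(1, 2)) (Function('G')(K, Z) = Pow(Add(-92, Add(55, K, Z)), Rational(1, 2)) = Pow(Add(-37, K, Z), Rational(1, 2)))
Pow(Add(Add(Function('T')(-66), 11425), Function('G')(170, -38)), -1) = Pow(Add(Add(Add(109, Mul(-1, -66)), 11425), Pow(Add(-37, 170, -38), Rational(1, 2))), -1) = Pow(Add(Add(Add(109, 66), 11425), Pow(95, Rational(1, 2))), -1) = Pow(Add(Add(175, 11425), Pow(95, Rational(1, 2))), -1) = Pow(Add(11600, Pow(95, Rational(1, 2))), -1)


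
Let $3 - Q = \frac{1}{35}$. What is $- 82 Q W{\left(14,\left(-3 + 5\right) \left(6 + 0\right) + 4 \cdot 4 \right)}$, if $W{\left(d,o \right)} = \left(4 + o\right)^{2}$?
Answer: $- \frac{8732672}{35} \approx -2.4951 \cdot 10^{5}$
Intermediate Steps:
$Q = \frac{104}{35}$ ($Q = 3 - \frac{1}{35} = \frac{104}{35} \approx 2.9714$)
$- 82 Q W{\left(14,\left(-3 + 5\right) \left(6 + 0\right) + 4 \cdot 4 \right)} = \left(-82\right) \frac{104}{35} \left(4 + \left(\left(-3 + 5\right) \left(6 + 0\right) + 4 \cdot 4\right)\right)^{2} = - \frac{8528 \left(4 + \left(2 \cdot 6 + 16\right)\right)^{2}}{35} = - \frac{8528 \left(4 + \left(12 + 16\right)\right)^{2}}{35} = - \frac{8528 \left(4 + 28\right)^{2}}{35} = - \frac{8528 \cdot 32^{2}}{35} = \left(- \frac{8528}{35}\right) 1024 = - \frac{8732672}{35}$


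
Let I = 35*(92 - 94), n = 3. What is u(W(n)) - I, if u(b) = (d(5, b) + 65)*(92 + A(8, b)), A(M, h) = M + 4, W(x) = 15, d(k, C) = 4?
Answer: 7246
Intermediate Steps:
A(M, h) = 4 + M
u(b) = 7176 (u(b) = (4 + 65)*(92 + (4 + 8)) = 69*(92 + 12) = 69*104 = 7176)
I = -70 (I = 35*(-2) = -70)
u(W(n)) - I = 7176 - 1*(-70) = 7176 + 70 = 7246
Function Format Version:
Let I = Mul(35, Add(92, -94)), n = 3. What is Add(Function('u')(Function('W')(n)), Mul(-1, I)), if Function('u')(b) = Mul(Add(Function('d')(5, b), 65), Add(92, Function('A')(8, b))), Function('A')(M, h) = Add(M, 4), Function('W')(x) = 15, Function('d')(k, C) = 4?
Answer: 7246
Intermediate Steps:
Function('A')(M, h) = Add(4, M)
Function('u')(b) = 7176 (Function('u')(b) = Mul(Add(4, 65), Add(92, Add(4, 8))) = Mul(69, Add(92, 12)) = Mul(69, 104) = 7176)
I = -70 (I = Mul(35, -2) = -70)
Add(Function('u')(Function('W')(n)), Mul(-1, I)) = Add(7176, Mul(-1, -70)) = Add(7176, 70) = 7246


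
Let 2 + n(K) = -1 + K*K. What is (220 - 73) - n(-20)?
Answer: -250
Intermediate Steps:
n(K) = -3 + K² (n(K) = -2 + (-1 + K*K) = -2 + (-1 + K²) = -3 + K²)
(220 - 73) - n(-20) = (220 - 73) - (-3 + (-20)²) = 147 - (-3 + 400) = 147 - 1*397 = 147 - 397 = -250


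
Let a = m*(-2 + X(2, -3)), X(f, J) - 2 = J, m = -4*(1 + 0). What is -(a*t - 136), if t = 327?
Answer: -3788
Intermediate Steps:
m = -4 (m = -4*1 = -4)
X(f, J) = 2 + J
a = 12 (a = -4*(-2 + (2 - 3)) = -4*(-2 - 1) = -4*(-3) = 12)
-(a*t - 136) = -(12*327 - 136) = -(3924 - 136) = -1*3788 = -3788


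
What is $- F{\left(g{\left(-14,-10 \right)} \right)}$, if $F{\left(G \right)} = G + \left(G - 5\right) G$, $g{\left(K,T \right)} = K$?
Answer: $-252$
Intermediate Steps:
$F{\left(G \right)} = G + G \left(-5 + G\right)$ ($F{\left(G \right)} = G + \left(G - 5\right) G = G + \left(-5 + G\right) G = G + G \left(-5 + G\right)$)
$- F{\left(g{\left(-14,-10 \right)} \right)} = - \left(-14\right) \left(-4 - 14\right) = - \left(-14\right) \left(-18\right) = \left(-1\right) 252 = -252$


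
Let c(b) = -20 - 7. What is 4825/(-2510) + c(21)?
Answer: -14519/502 ≈ -28.922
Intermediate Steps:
c(b) = -27
4825/(-2510) + c(21) = 4825/(-2510) - 27 = 4825*(-1/2510) - 27 = -965/502 - 27 = -14519/502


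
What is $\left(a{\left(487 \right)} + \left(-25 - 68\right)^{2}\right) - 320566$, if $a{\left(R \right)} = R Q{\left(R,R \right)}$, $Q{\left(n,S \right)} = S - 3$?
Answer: $-76209$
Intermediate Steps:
$Q{\left(n,S \right)} = -3 + S$
$a{\left(R \right)} = R \left(-3 + R\right)$
$\left(a{\left(487 \right)} + \left(-25 - 68\right)^{2}\right) - 320566 = \left(487 \left(-3 + 487\right) + \left(-25 - 68\right)^{2}\right) - 320566 = \left(487 \cdot 484 + \left(-93\right)^{2}\right) - 320566 = \left(235708 + 8649\right) - 320566 = 244357 - 320566 = -76209$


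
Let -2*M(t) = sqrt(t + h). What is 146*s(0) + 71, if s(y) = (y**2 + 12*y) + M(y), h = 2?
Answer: 71 - 73*sqrt(2) ≈ -32.238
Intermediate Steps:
M(t) = -sqrt(2 + t)/2 (M(t) = -sqrt(t + 2)/2 = -sqrt(2 + t)/2)
s(y) = y**2 + 12*y - sqrt(2 + y)/2 (s(y) = (y**2 + 12*y) - sqrt(2 + y)/2 = y**2 + 12*y - sqrt(2 + y)/2)
146*s(0) + 71 = 146*(0**2 + 12*0 - sqrt(2 + 0)/2) + 71 = 146*(0 + 0 - sqrt(2)/2) + 71 = 146*(-sqrt(2)/2) + 71 = -73*sqrt(2) + 71 = 71 - 73*sqrt(2)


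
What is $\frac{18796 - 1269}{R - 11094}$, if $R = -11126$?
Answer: $- \frac{17527}{22220} \approx -0.78879$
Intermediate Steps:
$\frac{18796 - 1269}{R - 11094} = \frac{18796 - 1269}{-11126 - 11094} = \frac{17527}{-22220} = 17527 \left(- \frac{1}{22220}\right) = - \frac{17527}{22220}$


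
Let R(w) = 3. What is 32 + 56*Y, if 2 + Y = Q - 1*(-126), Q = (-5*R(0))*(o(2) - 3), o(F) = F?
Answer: 7816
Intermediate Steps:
Q = 15 (Q = (-5*3)*(2 - 3) = -15*(-1) = 15)
Y = 139 (Y = -2 + (15 - 1*(-126)) = -2 + (15 + 126) = -2 + 141 = 139)
32 + 56*Y = 32 + 56*139 = 32 + 7784 = 7816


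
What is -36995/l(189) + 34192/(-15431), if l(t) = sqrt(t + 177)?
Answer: -34192/15431 - 36995*sqrt(366)/366 ≈ -1936.0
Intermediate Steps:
l(t) = sqrt(177 + t)
-36995/l(189) + 34192/(-15431) = -36995/sqrt(177 + 189) + 34192/(-15431) = -36995*sqrt(366)/366 + 34192*(-1/15431) = -36995*sqrt(366)/366 - 34192/15431 = -34192/15431 - 36995*sqrt(366)/366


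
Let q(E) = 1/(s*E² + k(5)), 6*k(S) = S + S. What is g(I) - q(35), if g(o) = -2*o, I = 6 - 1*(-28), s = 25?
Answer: -6247843/91880 ≈ -68.000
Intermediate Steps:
I = 34 (I = 6 + 28 = 34)
k(S) = S/3 (k(S) = (S + S)/6 = (2*S)/6 = S/3)
q(E) = 1/(5/3 + 25*E²) (q(E) = 1/(25*E² + (⅓)*5) = 1/(25*E² + 5/3) = 1/(5/3 + 25*E²))
g(I) - q(35) = -2*34 - 3/(5*(1 + 15*35²)) = -68 - 3/(5*(1 + 15*1225)) = -68 - 3/(5*(1 + 18375)) = -68 - 3/(5*18376) = -68 - 1*3/91880 = -68 - 3/91880 = -6247843/91880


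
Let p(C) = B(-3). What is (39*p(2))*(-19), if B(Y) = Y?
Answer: 2223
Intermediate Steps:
p(C) = -3
(39*p(2))*(-19) = (39*(-3))*(-19) = -117*(-19) = 2223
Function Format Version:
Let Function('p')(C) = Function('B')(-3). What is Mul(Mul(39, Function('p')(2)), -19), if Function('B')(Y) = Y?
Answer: 2223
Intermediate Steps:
Function('p')(C) = -3
Mul(Mul(39, Function('p')(2)), -19) = Mul(Mul(39, -3), -19) = Mul(-117, -19) = 2223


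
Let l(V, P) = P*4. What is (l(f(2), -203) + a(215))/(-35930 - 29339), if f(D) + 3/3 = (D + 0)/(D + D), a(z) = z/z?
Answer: 811/65269 ≈ 0.012425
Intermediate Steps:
a(z) = 1
f(D) = -½ (f(D) = -1 + (D + 0)/(D + D) = -1 + D/((2*D)) = -1 + D*(1/(2*D)) = -1 + ½ = -½)
l(V, P) = 4*P
(l(f(2), -203) + a(215))/(-35930 - 29339) = (4*(-203) + 1)/(-35930 - 29339) = (-812 + 1)/(-65269) = -811*(-1/65269) = 811/65269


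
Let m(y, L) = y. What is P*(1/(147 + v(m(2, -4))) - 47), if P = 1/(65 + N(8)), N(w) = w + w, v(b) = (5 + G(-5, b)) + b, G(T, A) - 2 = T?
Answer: -7096/12231 ≈ -0.58016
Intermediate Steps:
G(T, A) = 2 + T
v(b) = 2 + b (v(b) = (5 + (2 - 5)) + b = (5 - 3) + b = 2 + b)
N(w) = 2*w
P = 1/81 (P = 1/(65 + 2*8) = 1/(65 + 16) = 1/81 ≈ 0.012346)
P*(1/(147 + v(m(2, -4))) - 47) = (1/(147 + (2 + 2)) - 47)/81 = (1/(147 + 4) - 47)/81 = (1/151 - 47)/81 = (1/81)*(-7096/151) = -7096/12231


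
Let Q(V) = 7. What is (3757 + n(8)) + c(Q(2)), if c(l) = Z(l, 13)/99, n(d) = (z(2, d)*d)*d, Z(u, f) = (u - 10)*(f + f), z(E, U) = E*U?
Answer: 157747/33 ≈ 4780.2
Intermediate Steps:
Z(u, f) = 2*f*(-10 + u) (Z(u, f) = (-10 + u)*(2*f) = 2*f*(-10 + u))
n(d) = 2*d**3 (n(d) = ((2*d)*d)*d = (2*d**2)*d = 2*d**3)
c(l) = -260/99 + 26*l/99 (c(l) = (2*13*(-10 + l))/99 = (-260 + 26*l)*(1/99) = -260/99 + 26*l/99)
(3757 + n(8)) + c(Q(2)) = (3757 + 2*8**3) + (-260/99 + (26/99)*7) = (3757 + 2*512) + (-260/99 + 182/99) = (3757 + 1024) - 26/33 = 4781 - 26/33 = 157747/33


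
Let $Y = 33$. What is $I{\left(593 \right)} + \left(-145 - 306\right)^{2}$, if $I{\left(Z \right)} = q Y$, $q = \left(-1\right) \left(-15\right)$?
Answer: $203896$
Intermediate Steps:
$q = 15$
$I{\left(Z \right)} = 495$ ($I{\left(Z \right)} = 15 \cdot 33 = 495$)
$I{\left(593 \right)} + \left(-145 - 306\right)^{2} = 495 + \left(-145 - 306\right)^{2} = 495 + \left(-451\right)^{2} = 495 + 203401 = 203896$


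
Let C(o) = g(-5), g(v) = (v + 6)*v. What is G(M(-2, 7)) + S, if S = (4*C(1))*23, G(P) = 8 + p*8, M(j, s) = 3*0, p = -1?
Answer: -460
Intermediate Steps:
M(j, s) = 0
g(v) = v*(6 + v) (g(v) = (6 + v)*v = v*(6 + v))
C(o) = -5 (C(o) = -5*(6 - 5) = -5*1 = -5)
G(P) = 0 (G(P) = 8 - 1*8 = 8 - 8 = 0)
S = -460 (S = (4*(-5))*23 = -20*23 = -460)
G(M(-2, 7)) + S = 0 - 460 = -460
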